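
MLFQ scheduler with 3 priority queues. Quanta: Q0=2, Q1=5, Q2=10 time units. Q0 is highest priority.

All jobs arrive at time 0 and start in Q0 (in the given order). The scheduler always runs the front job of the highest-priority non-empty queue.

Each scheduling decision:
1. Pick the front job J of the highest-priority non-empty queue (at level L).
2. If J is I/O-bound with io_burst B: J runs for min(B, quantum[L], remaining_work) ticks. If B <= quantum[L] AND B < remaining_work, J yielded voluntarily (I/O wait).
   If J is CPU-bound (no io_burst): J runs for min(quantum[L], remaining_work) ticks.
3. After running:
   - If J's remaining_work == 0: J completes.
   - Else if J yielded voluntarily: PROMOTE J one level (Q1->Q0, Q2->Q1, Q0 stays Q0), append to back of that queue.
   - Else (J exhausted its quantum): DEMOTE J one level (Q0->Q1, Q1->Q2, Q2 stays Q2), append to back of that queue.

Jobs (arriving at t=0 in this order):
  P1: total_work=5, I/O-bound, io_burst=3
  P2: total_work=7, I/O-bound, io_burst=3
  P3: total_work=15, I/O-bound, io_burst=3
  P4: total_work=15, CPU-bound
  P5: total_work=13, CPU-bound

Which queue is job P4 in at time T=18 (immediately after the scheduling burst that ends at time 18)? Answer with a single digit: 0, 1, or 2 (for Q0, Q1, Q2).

Answer: 1

Derivation:
t=0-2: P1@Q0 runs 2, rem=3, quantum used, demote→Q1. Q0=[P2,P3,P4,P5] Q1=[P1] Q2=[]
t=2-4: P2@Q0 runs 2, rem=5, quantum used, demote→Q1. Q0=[P3,P4,P5] Q1=[P1,P2] Q2=[]
t=4-6: P3@Q0 runs 2, rem=13, quantum used, demote→Q1. Q0=[P4,P5] Q1=[P1,P2,P3] Q2=[]
t=6-8: P4@Q0 runs 2, rem=13, quantum used, demote→Q1. Q0=[P5] Q1=[P1,P2,P3,P4] Q2=[]
t=8-10: P5@Q0 runs 2, rem=11, quantum used, demote→Q1. Q0=[] Q1=[P1,P2,P3,P4,P5] Q2=[]
t=10-13: P1@Q1 runs 3, rem=0, completes. Q0=[] Q1=[P2,P3,P4,P5] Q2=[]
t=13-16: P2@Q1 runs 3, rem=2, I/O yield, promote→Q0. Q0=[P2] Q1=[P3,P4,P5] Q2=[]
t=16-18: P2@Q0 runs 2, rem=0, completes. Q0=[] Q1=[P3,P4,P5] Q2=[]
t=18-21: P3@Q1 runs 3, rem=10, I/O yield, promote→Q0. Q0=[P3] Q1=[P4,P5] Q2=[]
t=21-23: P3@Q0 runs 2, rem=8, quantum used, demote→Q1. Q0=[] Q1=[P4,P5,P3] Q2=[]
t=23-28: P4@Q1 runs 5, rem=8, quantum used, demote→Q2. Q0=[] Q1=[P5,P3] Q2=[P4]
t=28-33: P5@Q1 runs 5, rem=6, quantum used, demote→Q2. Q0=[] Q1=[P3] Q2=[P4,P5]
t=33-36: P3@Q1 runs 3, rem=5, I/O yield, promote→Q0. Q0=[P3] Q1=[] Q2=[P4,P5]
t=36-38: P3@Q0 runs 2, rem=3, quantum used, demote→Q1. Q0=[] Q1=[P3] Q2=[P4,P5]
t=38-41: P3@Q1 runs 3, rem=0, completes. Q0=[] Q1=[] Q2=[P4,P5]
t=41-49: P4@Q2 runs 8, rem=0, completes. Q0=[] Q1=[] Q2=[P5]
t=49-55: P5@Q2 runs 6, rem=0, completes. Q0=[] Q1=[] Q2=[]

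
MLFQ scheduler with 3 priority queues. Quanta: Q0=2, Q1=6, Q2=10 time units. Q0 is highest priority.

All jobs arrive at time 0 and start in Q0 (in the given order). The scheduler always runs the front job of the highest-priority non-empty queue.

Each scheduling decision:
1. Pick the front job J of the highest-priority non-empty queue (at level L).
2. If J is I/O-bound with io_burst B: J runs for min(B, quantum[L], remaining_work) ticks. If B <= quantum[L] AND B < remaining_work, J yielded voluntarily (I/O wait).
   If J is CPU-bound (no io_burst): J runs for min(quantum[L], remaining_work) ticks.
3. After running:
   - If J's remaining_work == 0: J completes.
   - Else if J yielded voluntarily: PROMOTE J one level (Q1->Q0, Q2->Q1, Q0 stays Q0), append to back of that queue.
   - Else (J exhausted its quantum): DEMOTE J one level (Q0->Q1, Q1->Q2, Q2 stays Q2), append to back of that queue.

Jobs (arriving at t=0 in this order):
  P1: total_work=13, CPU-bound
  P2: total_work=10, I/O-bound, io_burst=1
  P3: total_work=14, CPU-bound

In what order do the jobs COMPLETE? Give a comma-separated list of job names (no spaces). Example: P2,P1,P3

t=0-2: P1@Q0 runs 2, rem=11, quantum used, demote→Q1. Q0=[P2,P3] Q1=[P1] Q2=[]
t=2-3: P2@Q0 runs 1, rem=9, I/O yield, promote→Q0. Q0=[P3,P2] Q1=[P1] Q2=[]
t=3-5: P3@Q0 runs 2, rem=12, quantum used, demote→Q1. Q0=[P2] Q1=[P1,P3] Q2=[]
t=5-6: P2@Q0 runs 1, rem=8, I/O yield, promote→Q0. Q0=[P2] Q1=[P1,P3] Q2=[]
t=6-7: P2@Q0 runs 1, rem=7, I/O yield, promote→Q0. Q0=[P2] Q1=[P1,P3] Q2=[]
t=7-8: P2@Q0 runs 1, rem=6, I/O yield, promote→Q0. Q0=[P2] Q1=[P1,P3] Q2=[]
t=8-9: P2@Q0 runs 1, rem=5, I/O yield, promote→Q0. Q0=[P2] Q1=[P1,P3] Q2=[]
t=9-10: P2@Q0 runs 1, rem=4, I/O yield, promote→Q0. Q0=[P2] Q1=[P1,P3] Q2=[]
t=10-11: P2@Q0 runs 1, rem=3, I/O yield, promote→Q0. Q0=[P2] Q1=[P1,P3] Q2=[]
t=11-12: P2@Q0 runs 1, rem=2, I/O yield, promote→Q0. Q0=[P2] Q1=[P1,P3] Q2=[]
t=12-13: P2@Q0 runs 1, rem=1, I/O yield, promote→Q0. Q0=[P2] Q1=[P1,P3] Q2=[]
t=13-14: P2@Q0 runs 1, rem=0, completes. Q0=[] Q1=[P1,P3] Q2=[]
t=14-20: P1@Q1 runs 6, rem=5, quantum used, demote→Q2. Q0=[] Q1=[P3] Q2=[P1]
t=20-26: P3@Q1 runs 6, rem=6, quantum used, demote→Q2. Q0=[] Q1=[] Q2=[P1,P3]
t=26-31: P1@Q2 runs 5, rem=0, completes. Q0=[] Q1=[] Q2=[P3]
t=31-37: P3@Q2 runs 6, rem=0, completes. Q0=[] Q1=[] Q2=[]

Answer: P2,P1,P3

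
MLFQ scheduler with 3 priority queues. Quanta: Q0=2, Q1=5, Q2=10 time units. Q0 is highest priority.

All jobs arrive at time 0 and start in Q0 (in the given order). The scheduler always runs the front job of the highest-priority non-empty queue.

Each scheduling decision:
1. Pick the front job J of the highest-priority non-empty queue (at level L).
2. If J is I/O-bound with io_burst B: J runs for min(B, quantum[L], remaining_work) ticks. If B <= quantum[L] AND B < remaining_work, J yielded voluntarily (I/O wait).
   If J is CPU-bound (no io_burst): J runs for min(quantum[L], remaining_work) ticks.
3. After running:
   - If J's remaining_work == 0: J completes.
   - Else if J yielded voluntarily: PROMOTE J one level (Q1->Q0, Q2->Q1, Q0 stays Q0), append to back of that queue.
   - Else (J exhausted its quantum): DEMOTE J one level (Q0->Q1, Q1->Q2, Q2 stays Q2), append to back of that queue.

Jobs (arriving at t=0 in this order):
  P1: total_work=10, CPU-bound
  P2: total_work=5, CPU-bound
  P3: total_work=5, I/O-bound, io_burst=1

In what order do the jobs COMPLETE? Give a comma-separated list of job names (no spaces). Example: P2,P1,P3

t=0-2: P1@Q0 runs 2, rem=8, quantum used, demote→Q1. Q0=[P2,P3] Q1=[P1] Q2=[]
t=2-4: P2@Q0 runs 2, rem=3, quantum used, demote→Q1. Q0=[P3] Q1=[P1,P2] Q2=[]
t=4-5: P3@Q0 runs 1, rem=4, I/O yield, promote→Q0. Q0=[P3] Q1=[P1,P2] Q2=[]
t=5-6: P3@Q0 runs 1, rem=3, I/O yield, promote→Q0. Q0=[P3] Q1=[P1,P2] Q2=[]
t=6-7: P3@Q0 runs 1, rem=2, I/O yield, promote→Q0. Q0=[P3] Q1=[P1,P2] Q2=[]
t=7-8: P3@Q0 runs 1, rem=1, I/O yield, promote→Q0. Q0=[P3] Q1=[P1,P2] Q2=[]
t=8-9: P3@Q0 runs 1, rem=0, completes. Q0=[] Q1=[P1,P2] Q2=[]
t=9-14: P1@Q1 runs 5, rem=3, quantum used, demote→Q2. Q0=[] Q1=[P2] Q2=[P1]
t=14-17: P2@Q1 runs 3, rem=0, completes. Q0=[] Q1=[] Q2=[P1]
t=17-20: P1@Q2 runs 3, rem=0, completes. Q0=[] Q1=[] Q2=[]

Answer: P3,P2,P1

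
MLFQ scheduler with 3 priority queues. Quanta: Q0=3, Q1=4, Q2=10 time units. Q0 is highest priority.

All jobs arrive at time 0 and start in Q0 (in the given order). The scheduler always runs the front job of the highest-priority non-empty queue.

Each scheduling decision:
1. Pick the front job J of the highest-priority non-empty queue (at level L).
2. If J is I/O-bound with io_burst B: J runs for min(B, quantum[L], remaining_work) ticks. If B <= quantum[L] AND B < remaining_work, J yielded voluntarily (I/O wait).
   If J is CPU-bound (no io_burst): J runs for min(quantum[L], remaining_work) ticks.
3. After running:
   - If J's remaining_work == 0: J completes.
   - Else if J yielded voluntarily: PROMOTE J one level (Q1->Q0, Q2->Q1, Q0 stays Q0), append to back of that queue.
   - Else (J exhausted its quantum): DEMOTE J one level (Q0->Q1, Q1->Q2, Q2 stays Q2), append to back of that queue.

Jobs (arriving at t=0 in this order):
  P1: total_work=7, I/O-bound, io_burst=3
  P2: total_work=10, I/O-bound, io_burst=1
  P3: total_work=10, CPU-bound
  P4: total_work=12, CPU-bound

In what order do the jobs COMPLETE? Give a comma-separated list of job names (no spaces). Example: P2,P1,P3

t=0-3: P1@Q0 runs 3, rem=4, I/O yield, promote→Q0. Q0=[P2,P3,P4,P1] Q1=[] Q2=[]
t=3-4: P2@Q0 runs 1, rem=9, I/O yield, promote→Q0. Q0=[P3,P4,P1,P2] Q1=[] Q2=[]
t=4-7: P3@Q0 runs 3, rem=7, quantum used, demote→Q1. Q0=[P4,P1,P2] Q1=[P3] Q2=[]
t=7-10: P4@Q0 runs 3, rem=9, quantum used, demote→Q1. Q0=[P1,P2] Q1=[P3,P4] Q2=[]
t=10-13: P1@Q0 runs 3, rem=1, I/O yield, promote→Q0. Q0=[P2,P1] Q1=[P3,P4] Q2=[]
t=13-14: P2@Q0 runs 1, rem=8, I/O yield, promote→Q0. Q0=[P1,P2] Q1=[P3,P4] Q2=[]
t=14-15: P1@Q0 runs 1, rem=0, completes. Q0=[P2] Q1=[P3,P4] Q2=[]
t=15-16: P2@Q0 runs 1, rem=7, I/O yield, promote→Q0. Q0=[P2] Q1=[P3,P4] Q2=[]
t=16-17: P2@Q0 runs 1, rem=6, I/O yield, promote→Q0. Q0=[P2] Q1=[P3,P4] Q2=[]
t=17-18: P2@Q0 runs 1, rem=5, I/O yield, promote→Q0. Q0=[P2] Q1=[P3,P4] Q2=[]
t=18-19: P2@Q0 runs 1, rem=4, I/O yield, promote→Q0. Q0=[P2] Q1=[P3,P4] Q2=[]
t=19-20: P2@Q0 runs 1, rem=3, I/O yield, promote→Q0. Q0=[P2] Q1=[P3,P4] Q2=[]
t=20-21: P2@Q0 runs 1, rem=2, I/O yield, promote→Q0. Q0=[P2] Q1=[P3,P4] Q2=[]
t=21-22: P2@Q0 runs 1, rem=1, I/O yield, promote→Q0. Q0=[P2] Q1=[P3,P4] Q2=[]
t=22-23: P2@Q0 runs 1, rem=0, completes. Q0=[] Q1=[P3,P4] Q2=[]
t=23-27: P3@Q1 runs 4, rem=3, quantum used, demote→Q2. Q0=[] Q1=[P4] Q2=[P3]
t=27-31: P4@Q1 runs 4, rem=5, quantum used, demote→Q2. Q0=[] Q1=[] Q2=[P3,P4]
t=31-34: P3@Q2 runs 3, rem=0, completes. Q0=[] Q1=[] Q2=[P4]
t=34-39: P4@Q2 runs 5, rem=0, completes. Q0=[] Q1=[] Q2=[]

Answer: P1,P2,P3,P4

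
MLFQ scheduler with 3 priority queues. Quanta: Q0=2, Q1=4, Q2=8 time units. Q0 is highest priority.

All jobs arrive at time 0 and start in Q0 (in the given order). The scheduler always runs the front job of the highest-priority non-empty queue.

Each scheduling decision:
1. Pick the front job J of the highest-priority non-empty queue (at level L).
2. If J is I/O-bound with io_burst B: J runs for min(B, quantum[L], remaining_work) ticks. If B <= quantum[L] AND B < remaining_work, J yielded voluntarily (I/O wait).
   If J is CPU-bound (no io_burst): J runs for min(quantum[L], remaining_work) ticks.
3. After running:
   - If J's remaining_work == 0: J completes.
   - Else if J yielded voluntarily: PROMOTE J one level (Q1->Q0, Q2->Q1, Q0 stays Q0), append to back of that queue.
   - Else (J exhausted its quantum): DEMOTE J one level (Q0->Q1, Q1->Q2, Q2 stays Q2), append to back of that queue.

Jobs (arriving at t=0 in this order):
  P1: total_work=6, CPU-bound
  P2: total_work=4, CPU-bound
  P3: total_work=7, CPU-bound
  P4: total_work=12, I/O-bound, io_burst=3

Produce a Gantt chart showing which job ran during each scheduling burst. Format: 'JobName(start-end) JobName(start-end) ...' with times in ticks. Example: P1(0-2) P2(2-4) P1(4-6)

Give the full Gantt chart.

Answer: P1(0-2) P2(2-4) P3(4-6) P4(6-8) P1(8-12) P2(12-14) P3(14-18) P4(18-21) P4(21-23) P4(23-26) P4(26-28) P3(28-29)

Derivation:
t=0-2: P1@Q0 runs 2, rem=4, quantum used, demote→Q1. Q0=[P2,P3,P4] Q1=[P1] Q2=[]
t=2-4: P2@Q0 runs 2, rem=2, quantum used, demote→Q1. Q0=[P3,P4] Q1=[P1,P2] Q2=[]
t=4-6: P3@Q0 runs 2, rem=5, quantum used, demote→Q1. Q0=[P4] Q1=[P1,P2,P3] Q2=[]
t=6-8: P4@Q0 runs 2, rem=10, quantum used, demote→Q1. Q0=[] Q1=[P1,P2,P3,P4] Q2=[]
t=8-12: P1@Q1 runs 4, rem=0, completes. Q0=[] Q1=[P2,P3,P4] Q2=[]
t=12-14: P2@Q1 runs 2, rem=0, completes. Q0=[] Q1=[P3,P4] Q2=[]
t=14-18: P3@Q1 runs 4, rem=1, quantum used, demote→Q2. Q0=[] Q1=[P4] Q2=[P3]
t=18-21: P4@Q1 runs 3, rem=7, I/O yield, promote→Q0. Q0=[P4] Q1=[] Q2=[P3]
t=21-23: P4@Q0 runs 2, rem=5, quantum used, demote→Q1. Q0=[] Q1=[P4] Q2=[P3]
t=23-26: P4@Q1 runs 3, rem=2, I/O yield, promote→Q0. Q0=[P4] Q1=[] Q2=[P3]
t=26-28: P4@Q0 runs 2, rem=0, completes. Q0=[] Q1=[] Q2=[P3]
t=28-29: P3@Q2 runs 1, rem=0, completes. Q0=[] Q1=[] Q2=[]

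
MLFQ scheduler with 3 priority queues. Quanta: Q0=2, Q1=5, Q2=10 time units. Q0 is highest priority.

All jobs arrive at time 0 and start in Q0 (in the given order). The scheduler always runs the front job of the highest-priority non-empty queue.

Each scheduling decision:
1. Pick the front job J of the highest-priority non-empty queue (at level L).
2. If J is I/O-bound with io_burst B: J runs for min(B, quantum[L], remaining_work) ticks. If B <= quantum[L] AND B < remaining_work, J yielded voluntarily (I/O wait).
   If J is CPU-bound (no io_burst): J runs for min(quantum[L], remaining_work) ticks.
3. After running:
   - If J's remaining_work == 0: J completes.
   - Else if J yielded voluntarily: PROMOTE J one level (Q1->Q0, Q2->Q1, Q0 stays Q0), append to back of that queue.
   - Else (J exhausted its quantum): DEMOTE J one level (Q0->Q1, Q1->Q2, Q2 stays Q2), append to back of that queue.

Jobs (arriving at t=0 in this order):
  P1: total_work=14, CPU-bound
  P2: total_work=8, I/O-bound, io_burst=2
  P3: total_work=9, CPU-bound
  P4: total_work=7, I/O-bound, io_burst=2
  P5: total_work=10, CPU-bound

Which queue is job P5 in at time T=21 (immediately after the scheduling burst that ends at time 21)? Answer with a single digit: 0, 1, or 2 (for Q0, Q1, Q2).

Answer: 1

Derivation:
t=0-2: P1@Q0 runs 2, rem=12, quantum used, demote→Q1. Q0=[P2,P3,P4,P5] Q1=[P1] Q2=[]
t=2-4: P2@Q0 runs 2, rem=6, I/O yield, promote→Q0. Q0=[P3,P4,P5,P2] Q1=[P1] Q2=[]
t=4-6: P3@Q0 runs 2, rem=7, quantum used, demote→Q1. Q0=[P4,P5,P2] Q1=[P1,P3] Q2=[]
t=6-8: P4@Q0 runs 2, rem=5, I/O yield, promote→Q0. Q0=[P5,P2,P4] Q1=[P1,P3] Q2=[]
t=8-10: P5@Q0 runs 2, rem=8, quantum used, demote→Q1. Q0=[P2,P4] Q1=[P1,P3,P5] Q2=[]
t=10-12: P2@Q0 runs 2, rem=4, I/O yield, promote→Q0. Q0=[P4,P2] Q1=[P1,P3,P5] Q2=[]
t=12-14: P4@Q0 runs 2, rem=3, I/O yield, promote→Q0. Q0=[P2,P4] Q1=[P1,P3,P5] Q2=[]
t=14-16: P2@Q0 runs 2, rem=2, I/O yield, promote→Q0. Q0=[P4,P2] Q1=[P1,P3,P5] Q2=[]
t=16-18: P4@Q0 runs 2, rem=1, I/O yield, promote→Q0. Q0=[P2,P4] Q1=[P1,P3,P5] Q2=[]
t=18-20: P2@Q0 runs 2, rem=0, completes. Q0=[P4] Q1=[P1,P3,P5] Q2=[]
t=20-21: P4@Q0 runs 1, rem=0, completes. Q0=[] Q1=[P1,P3,P5] Q2=[]
t=21-26: P1@Q1 runs 5, rem=7, quantum used, demote→Q2. Q0=[] Q1=[P3,P5] Q2=[P1]
t=26-31: P3@Q1 runs 5, rem=2, quantum used, demote→Q2. Q0=[] Q1=[P5] Q2=[P1,P3]
t=31-36: P5@Q1 runs 5, rem=3, quantum used, demote→Q2. Q0=[] Q1=[] Q2=[P1,P3,P5]
t=36-43: P1@Q2 runs 7, rem=0, completes. Q0=[] Q1=[] Q2=[P3,P5]
t=43-45: P3@Q2 runs 2, rem=0, completes. Q0=[] Q1=[] Q2=[P5]
t=45-48: P5@Q2 runs 3, rem=0, completes. Q0=[] Q1=[] Q2=[]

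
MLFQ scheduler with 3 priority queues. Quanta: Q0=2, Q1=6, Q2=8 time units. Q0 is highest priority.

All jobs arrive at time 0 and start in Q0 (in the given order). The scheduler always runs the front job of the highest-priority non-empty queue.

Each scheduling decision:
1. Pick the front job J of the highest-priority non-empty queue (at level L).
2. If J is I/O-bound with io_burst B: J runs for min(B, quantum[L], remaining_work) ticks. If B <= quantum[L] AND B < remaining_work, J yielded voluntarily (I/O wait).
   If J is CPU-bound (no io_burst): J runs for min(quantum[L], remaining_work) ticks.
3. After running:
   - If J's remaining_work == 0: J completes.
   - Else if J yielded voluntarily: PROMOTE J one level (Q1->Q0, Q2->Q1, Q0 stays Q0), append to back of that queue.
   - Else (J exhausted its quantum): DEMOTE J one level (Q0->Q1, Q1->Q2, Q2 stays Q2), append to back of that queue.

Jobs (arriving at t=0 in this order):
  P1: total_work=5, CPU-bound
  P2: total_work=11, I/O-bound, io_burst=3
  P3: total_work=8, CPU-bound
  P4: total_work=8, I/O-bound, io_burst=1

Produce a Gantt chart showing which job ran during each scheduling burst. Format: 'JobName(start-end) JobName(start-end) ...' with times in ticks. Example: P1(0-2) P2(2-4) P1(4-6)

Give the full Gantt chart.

Answer: P1(0-2) P2(2-4) P3(4-6) P4(6-7) P4(7-8) P4(8-9) P4(9-10) P4(10-11) P4(11-12) P4(12-13) P4(13-14) P1(14-17) P2(17-20) P2(20-22) P3(22-28) P2(28-31) P2(31-32)

Derivation:
t=0-2: P1@Q0 runs 2, rem=3, quantum used, demote→Q1. Q0=[P2,P3,P4] Q1=[P1] Q2=[]
t=2-4: P2@Q0 runs 2, rem=9, quantum used, demote→Q1. Q0=[P3,P4] Q1=[P1,P2] Q2=[]
t=4-6: P3@Q0 runs 2, rem=6, quantum used, demote→Q1. Q0=[P4] Q1=[P1,P2,P3] Q2=[]
t=6-7: P4@Q0 runs 1, rem=7, I/O yield, promote→Q0. Q0=[P4] Q1=[P1,P2,P3] Q2=[]
t=7-8: P4@Q0 runs 1, rem=6, I/O yield, promote→Q0. Q0=[P4] Q1=[P1,P2,P3] Q2=[]
t=8-9: P4@Q0 runs 1, rem=5, I/O yield, promote→Q0. Q0=[P4] Q1=[P1,P2,P3] Q2=[]
t=9-10: P4@Q0 runs 1, rem=4, I/O yield, promote→Q0. Q0=[P4] Q1=[P1,P2,P3] Q2=[]
t=10-11: P4@Q0 runs 1, rem=3, I/O yield, promote→Q0. Q0=[P4] Q1=[P1,P2,P3] Q2=[]
t=11-12: P4@Q0 runs 1, rem=2, I/O yield, promote→Q0. Q0=[P4] Q1=[P1,P2,P3] Q2=[]
t=12-13: P4@Q0 runs 1, rem=1, I/O yield, promote→Q0. Q0=[P4] Q1=[P1,P2,P3] Q2=[]
t=13-14: P4@Q0 runs 1, rem=0, completes. Q0=[] Q1=[P1,P2,P3] Q2=[]
t=14-17: P1@Q1 runs 3, rem=0, completes. Q0=[] Q1=[P2,P3] Q2=[]
t=17-20: P2@Q1 runs 3, rem=6, I/O yield, promote→Q0. Q0=[P2] Q1=[P3] Q2=[]
t=20-22: P2@Q0 runs 2, rem=4, quantum used, demote→Q1. Q0=[] Q1=[P3,P2] Q2=[]
t=22-28: P3@Q1 runs 6, rem=0, completes. Q0=[] Q1=[P2] Q2=[]
t=28-31: P2@Q1 runs 3, rem=1, I/O yield, promote→Q0. Q0=[P2] Q1=[] Q2=[]
t=31-32: P2@Q0 runs 1, rem=0, completes. Q0=[] Q1=[] Q2=[]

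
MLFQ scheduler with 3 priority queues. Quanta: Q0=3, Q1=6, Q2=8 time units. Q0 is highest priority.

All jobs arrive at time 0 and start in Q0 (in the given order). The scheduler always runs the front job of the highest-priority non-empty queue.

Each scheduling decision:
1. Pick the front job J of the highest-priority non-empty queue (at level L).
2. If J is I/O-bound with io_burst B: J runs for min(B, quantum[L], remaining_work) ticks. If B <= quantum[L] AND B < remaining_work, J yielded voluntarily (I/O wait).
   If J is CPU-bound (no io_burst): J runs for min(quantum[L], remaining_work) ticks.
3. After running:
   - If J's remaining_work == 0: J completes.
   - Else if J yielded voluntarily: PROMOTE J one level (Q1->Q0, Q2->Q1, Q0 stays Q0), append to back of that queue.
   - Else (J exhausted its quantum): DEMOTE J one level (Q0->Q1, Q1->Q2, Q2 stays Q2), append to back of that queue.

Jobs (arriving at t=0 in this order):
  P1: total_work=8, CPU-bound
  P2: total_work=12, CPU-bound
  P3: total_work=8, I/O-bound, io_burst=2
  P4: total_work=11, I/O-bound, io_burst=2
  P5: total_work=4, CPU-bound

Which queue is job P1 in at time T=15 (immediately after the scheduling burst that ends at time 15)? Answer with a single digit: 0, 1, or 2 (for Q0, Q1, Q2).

t=0-3: P1@Q0 runs 3, rem=5, quantum used, demote→Q1. Q0=[P2,P3,P4,P5] Q1=[P1] Q2=[]
t=3-6: P2@Q0 runs 3, rem=9, quantum used, demote→Q1. Q0=[P3,P4,P5] Q1=[P1,P2] Q2=[]
t=6-8: P3@Q0 runs 2, rem=6, I/O yield, promote→Q0. Q0=[P4,P5,P3] Q1=[P1,P2] Q2=[]
t=8-10: P4@Q0 runs 2, rem=9, I/O yield, promote→Q0. Q0=[P5,P3,P4] Q1=[P1,P2] Q2=[]
t=10-13: P5@Q0 runs 3, rem=1, quantum used, demote→Q1. Q0=[P3,P4] Q1=[P1,P2,P5] Q2=[]
t=13-15: P3@Q0 runs 2, rem=4, I/O yield, promote→Q0. Q0=[P4,P3] Q1=[P1,P2,P5] Q2=[]
t=15-17: P4@Q0 runs 2, rem=7, I/O yield, promote→Q0. Q0=[P3,P4] Q1=[P1,P2,P5] Q2=[]
t=17-19: P3@Q0 runs 2, rem=2, I/O yield, promote→Q0. Q0=[P4,P3] Q1=[P1,P2,P5] Q2=[]
t=19-21: P4@Q0 runs 2, rem=5, I/O yield, promote→Q0. Q0=[P3,P4] Q1=[P1,P2,P5] Q2=[]
t=21-23: P3@Q0 runs 2, rem=0, completes. Q0=[P4] Q1=[P1,P2,P5] Q2=[]
t=23-25: P4@Q0 runs 2, rem=3, I/O yield, promote→Q0. Q0=[P4] Q1=[P1,P2,P5] Q2=[]
t=25-27: P4@Q0 runs 2, rem=1, I/O yield, promote→Q0. Q0=[P4] Q1=[P1,P2,P5] Q2=[]
t=27-28: P4@Q0 runs 1, rem=0, completes. Q0=[] Q1=[P1,P2,P5] Q2=[]
t=28-33: P1@Q1 runs 5, rem=0, completes. Q0=[] Q1=[P2,P5] Q2=[]
t=33-39: P2@Q1 runs 6, rem=3, quantum used, demote→Q2. Q0=[] Q1=[P5] Q2=[P2]
t=39-40: P5@Q1 runs 1, rem=0, completes. Q0=[] Q1=[] Q2=[P2]
t=40-43: P2@Q2 runs 3, rem=0, completes. Q0=[] Q1=[] Q2=[]

Answer: 1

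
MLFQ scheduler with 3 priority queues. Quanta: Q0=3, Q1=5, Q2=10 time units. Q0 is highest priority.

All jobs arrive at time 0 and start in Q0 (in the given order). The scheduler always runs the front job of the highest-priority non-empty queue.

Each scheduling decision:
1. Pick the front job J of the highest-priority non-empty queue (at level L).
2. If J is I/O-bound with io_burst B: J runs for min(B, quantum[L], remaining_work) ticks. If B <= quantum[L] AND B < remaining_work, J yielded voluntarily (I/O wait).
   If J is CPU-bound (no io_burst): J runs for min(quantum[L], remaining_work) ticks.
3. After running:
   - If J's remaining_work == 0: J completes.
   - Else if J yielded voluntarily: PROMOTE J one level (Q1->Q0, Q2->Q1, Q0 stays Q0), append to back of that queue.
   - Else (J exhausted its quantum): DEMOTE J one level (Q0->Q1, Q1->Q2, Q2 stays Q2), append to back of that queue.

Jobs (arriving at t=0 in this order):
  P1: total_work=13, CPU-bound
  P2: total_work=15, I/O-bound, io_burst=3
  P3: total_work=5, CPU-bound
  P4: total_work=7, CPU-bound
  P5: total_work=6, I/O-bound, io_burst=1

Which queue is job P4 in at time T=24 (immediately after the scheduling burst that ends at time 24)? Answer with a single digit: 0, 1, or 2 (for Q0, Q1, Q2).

t=0-3: P1@Q0 runs 3, rem=10, quantum used, demote→Q1. Q0=[P2,P3,P4,P5] Q1=[P1] Q2=[]
t=3-6: P2@Q0 runs 3, rem=12, I/O yield, promote→Q0. Q0=[P3,P4,P5,P2] Q1=[P1] Q2=[]
t=6-9: P3@Q0 runs 3, rem=2, quantum used, demote→Q1. Q0=[P4,P5,P2] Q1=[P1,P3] Q2=[]
t=9-12: P4@Q0 runs 3, rem=4, quantum used, demote→Q1. Q0=[P5,P2] Q1=[P1,P3,P4] Q2=[]
t=12-13: P5@Q0 runs 1, rem=5, I/O yield, promote→Q0. Q0=[P2,P5] Q1=[P1,P3,P4] Q2=[]
t=13-16: P2@Q0 runs 3, rem=9, I/O yield, promote→Q0. Q0=[P5,P2] Q1=[P1,P3,P4] Q2=[]
t=16-17: P5@Q0 runs 1, rem=4, I/O yield, promote→Q0. Q0=[P2,P5] Q1=[P1,P3,P4] Q2=[]
t=17-20: P2@Q0 runs 3, rem=6, I/O yield, promote→Q0. Q0=[P5,P2] Q1=[P1,P3,P4] Q2=[]
t=20-21: P5@Q0 runs 1, rem=3, I/O yield, promote→Q0. Q0=[P2,P5] Q1=[P1,P3,P4] Q2=[]
t=21-24: P2@Q0 runs 3, rem=3, I/O yield, promote→Q0. Q0=[P5,P2] Q1=[P1,P3,P4] Q2=[]
t=24-25: P5@Q0 runs 1, rem=2, I/O yield, promote→Q0. Q0=[P2,P5] Q1=[P1,P3,P4] Q2=[]
t=25-28: P2@Q0 runs 3, rem=0, completes. Q0=[P5] Q1=[P1,P3,P4] Q2=[]
t=28-29: P5@Q0 runs 1, rem=1, I/O yield, promote→Q0. Q0=[P5] Q1=[P1,P3,P4] Q2=[]
t=29-30: P5@Q0 runs 1, rem=0, completes. Q0=[] Q1=[P1,P3,P4] Q2=[]
t=30-35: P1@Q1 runs 5, rem=5, quantum used, demote→Q2. Q0=[] Q1=[P3,P4] Q2=[P1]
t=35-37: P3@Q1 runs 2, rem=0, completes. Q0=[] Q1=[P4] Q2=[P1]
t=37-41: P4@Q1 runs 4, rem=0, completes. Q0=[] Q1=[] Q2=[P1]
t=41-46: P1@Q2 runs 5, rem=0, completes. Q0=[] Q1=[] Q2=[]

Answer: 1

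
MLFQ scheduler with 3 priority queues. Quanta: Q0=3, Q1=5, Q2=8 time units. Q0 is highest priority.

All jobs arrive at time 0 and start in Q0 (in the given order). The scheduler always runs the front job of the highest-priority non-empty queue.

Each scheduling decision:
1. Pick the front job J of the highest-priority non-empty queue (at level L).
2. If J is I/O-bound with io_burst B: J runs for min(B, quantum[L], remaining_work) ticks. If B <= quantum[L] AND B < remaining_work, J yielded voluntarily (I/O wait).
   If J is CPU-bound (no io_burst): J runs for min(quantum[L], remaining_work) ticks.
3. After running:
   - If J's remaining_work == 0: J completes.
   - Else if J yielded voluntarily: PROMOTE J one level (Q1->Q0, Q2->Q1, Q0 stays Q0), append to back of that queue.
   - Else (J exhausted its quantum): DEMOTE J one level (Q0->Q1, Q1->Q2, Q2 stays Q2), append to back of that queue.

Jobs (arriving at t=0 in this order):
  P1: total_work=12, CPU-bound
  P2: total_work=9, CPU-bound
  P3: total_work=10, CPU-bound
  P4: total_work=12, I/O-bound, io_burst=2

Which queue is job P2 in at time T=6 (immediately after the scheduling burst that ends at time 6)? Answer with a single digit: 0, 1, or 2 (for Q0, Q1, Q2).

Answer: 1

Derivation:
t=0-3: P1@Q0 runs 3, rem=9, quantum used, demote→Q1. Q0=[P2,P3,P4] Q1=[P1] Q2=[]
t=3-6: P2@Q0 runs 3, rem=6, quantum used, demote→Q1. Q0=[P3,P4] Q1=[P1,P2] Q2=[]
t=6-9: P3@Q0 runs 3, rem=7, quantum used, demote→Q1. Q0=[P4] Q1=[P1,P2,P3] Q2=[]
t=9-11: P4@Q0 runs 2, rem=10, I/O yield, promote→Q0. Q0=[P4] Q1=[P1,P2,P3] Q2=[]
t=11-13: P4@Q0 runs 2, rem=8, I/O yield, promote→Q0. Q0=[P4] Q1=[P1,P2,P3] Q2=[]
t=13-15: P4@Q0 runs 2, rem=6, I/O yield, promote→Q0. Q0=[P4] Q1=[P1,P2,P3] Q2=[]
t=15-17: P4@Q0 runs 2, rem=4, I/O yield, promote→Q0. Q0=[P4] Q1=[P1,P2,P3] Q2=[]
t=17-19: P4@Q0 runs 2, rem=2, I/O yield, promote→Q0. Q0=[P4] Q1=[P1,P2,P3] Q2=[]
t=19-21: P4@Q0 runs 2, rem=0, completes. Q0=[] Q1=[P1,P2,P3] Q2=[]
t=21-26: P1@Q1 runs 5, rem=4, quantum used, demote→Q2. Q0=[] Q1=[P2,P3] Q2=[P1]
t=26-31: P2@Q1 runs 5, rem=1, quantum used, demote→Q2. Q0=[] Q1=[P3] Q2=[P1,P2]
t=31-36: P3@Q1 runs 5, rem=2, quantum used, demote→Q2. Q0=[] Q1=[] Q2=[P1,P2,P3]
t=36-40: P1@Q2 runs 4, rem=0, completes. Q0=[] Q1=[] Q2=[P2,P3]
t=40-41: P2@Q2 runs 1, rem=0, completes. Q0=[] Q1=[] Q2=[P3]
t=41-43: P3@Q2 runs 2, rem=0, completes. Q0=[] Q1=[] Q2=[]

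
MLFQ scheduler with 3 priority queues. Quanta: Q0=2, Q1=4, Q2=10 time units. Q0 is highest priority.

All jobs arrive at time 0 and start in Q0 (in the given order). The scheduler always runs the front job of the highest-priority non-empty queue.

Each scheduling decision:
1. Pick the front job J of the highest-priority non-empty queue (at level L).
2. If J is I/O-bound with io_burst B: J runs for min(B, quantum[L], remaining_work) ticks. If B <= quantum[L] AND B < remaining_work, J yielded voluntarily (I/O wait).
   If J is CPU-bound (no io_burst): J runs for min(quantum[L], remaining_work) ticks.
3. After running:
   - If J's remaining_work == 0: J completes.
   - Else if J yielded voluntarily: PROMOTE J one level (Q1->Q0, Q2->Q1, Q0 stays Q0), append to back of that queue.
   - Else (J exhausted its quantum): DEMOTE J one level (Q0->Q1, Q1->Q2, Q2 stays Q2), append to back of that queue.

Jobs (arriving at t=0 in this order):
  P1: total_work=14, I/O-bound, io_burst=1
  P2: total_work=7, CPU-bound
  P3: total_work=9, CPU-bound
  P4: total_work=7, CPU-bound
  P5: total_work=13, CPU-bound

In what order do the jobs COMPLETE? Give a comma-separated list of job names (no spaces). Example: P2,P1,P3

Answer: P1,P2,P3,P4,P5

Derivation:
t=0-1: P1@Q0 runs 1, rem=13, I/O yield, promote→Q0. Q0=[P2,P3,P4,P5,P1] Q1=[] Q2=[]
t=1-3: P2@Q0 runs 2, rem=5, quantum used, demote→Q1. Q0=[P3,P4,P5,P1] Q1=[P2] Q2=[]
t=3-5: P3@Q0 runs 2, rem=7, quantum used, demote→Q1. Q0=[P4,P5,P1] Q1=[P2,P3] Q2=[]
t=5-7: P4@Q0 runs 2, rem=5, quantum used, demote→Q1. Q0=[P5,P1] Q1=[P2,P3,P4] Q2=[]
t=7-9: P5@Q0 runs 2, rem=11, quantum used, demote→Q1. Q0=[P1] Q1=[P2,P3,P4,P5] Q2=[]
t=9-10: P1@Q0 runs 1, rem=12, I/O yield, promote→Q0. Q0=[P1] Q1=[P2,P3,P4,P5] Q2=[]
t=10-11: P1@Q0 runs 1, rem=11, I/O yield, promote→Q0. Q0=[P1] Q1=[P2,P3,P4,P5] Q2=[]
t=11-12: P1@Q0 runs 1, rem=10, I/O yield, promote→Q0. Q0=[P1] Q1=[P2,P3,P4,P5] Q2=[]
t=12-13: P1@Q0 runs 1, rem=9, I/O yield, promote→Q0. Q0=[P1] Q1=[P2,P3,P4,P5] Q2=[]
t=13-14: P1@Q0 runs 1, rem=8, I/O yield, promote→Q0. Q0=[P1] Q1=[P2,P3,P4,P5] Q2=[]
t=14-15: P1@Q0 runs 1, rem=7, I/O yield, promote→Q0. Q0=[P1] Q1=[P2,P3,P4,P5] Q2=[]
t=15-16: P1@Q0 runs 1, rem=6, I/O yield, promote→Q0. Q0=[P1] Q1=[P2,P3,P4,P5] Q2=[]
t=16-17: P1@Q0 runs 1, rem=5, I/O yield, promote→Q0. Q0=[P1] Q1=[P2,P3,P4,P5] Q2=[]
t=17-18: P1@Q0 runs 1, rem=4, I/O yield, promote→Q0. Q0=[P1] Q1=[P2,P3,P4,P5] Q2=[]
t=18-19: P1@Q0 runs 1, rem=3, I/O yield, promote→Q0. Q0=[P1] Q1=[P2,P3,P4,P5] Q2=[]
t=19-20: P1@Q0 runs 1, rem=2, I/O yield, promote→Q0. Q0=[P1] Q1=[P2,P3,P4,P5] Q2=[]
t=20-21: P1@Q0 runs 1, rem=1, I/O yield, promote→Q0. Q0=[P1] Q1=[P2,P3,P4,P5] Q2=[]
t=21-22: P1@Q0 runs 1, rem=0, completes. Q0=[] Q1=[P2,P3,P4,P5] Q2=[]
t=22-26: P2@Q1 runs 4, rem=1, quantum used, demote→Q2. Q0=[] Q1=[P3,P4,P5] Q2=[P2]
t=26-30: P3@Q1 runs 4, rem=3, quantum used, demote→Q2. Q0=[] Q1=[P4,P5] Q2=[P2,P3]
t=30-34: P4@Q1 runs 4, rem=1, quantum used, demote→Q2. Q0=[] Q1=[P5] Q2=[P2,P3,P4]
t=34-38: P5@Q1 runs 4, rem=7, quantum used, demote→Q2. Q0=[] Q1=[] Q2=[P2,P3,P4,P5]
t=38-39: P2@Q2 runs 1, rem=0, completes. Q0=[] Q1=[] Q2=[P3,P4,P5]
t=39-42: P3@Q2 runs 3, rem=0, completes. Q0=[] Q1=[] Q2=[P4,P5]
t=42-43: P4@Q2 runs 1, rem=0, completes. Q0=[] Q1=[] Q2=[P5]
t=43-50: P5@Q2 runs 7, rem=0, completes. Q0=[] Q1=[] Q2=[]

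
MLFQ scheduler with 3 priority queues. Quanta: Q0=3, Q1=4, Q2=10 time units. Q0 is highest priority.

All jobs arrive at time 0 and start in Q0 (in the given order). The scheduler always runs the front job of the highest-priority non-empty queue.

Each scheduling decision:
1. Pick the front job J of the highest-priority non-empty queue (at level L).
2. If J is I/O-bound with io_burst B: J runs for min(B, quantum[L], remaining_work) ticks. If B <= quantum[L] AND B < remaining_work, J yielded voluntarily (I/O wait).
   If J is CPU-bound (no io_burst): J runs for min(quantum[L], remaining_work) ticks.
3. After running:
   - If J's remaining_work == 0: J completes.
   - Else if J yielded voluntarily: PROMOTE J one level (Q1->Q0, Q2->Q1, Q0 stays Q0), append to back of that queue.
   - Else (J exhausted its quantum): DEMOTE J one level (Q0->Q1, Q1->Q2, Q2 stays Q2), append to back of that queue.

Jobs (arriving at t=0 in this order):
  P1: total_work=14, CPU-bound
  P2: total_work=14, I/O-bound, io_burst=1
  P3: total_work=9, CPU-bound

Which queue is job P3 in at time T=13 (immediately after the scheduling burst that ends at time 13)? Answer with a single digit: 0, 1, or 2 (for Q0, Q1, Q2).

t=0-3: P1@Q0 runs 3, rem=11, quantum used, demote→Q1. Q0=[P2,P3] Q1=[P1] Q2=[]
t=3-4: P2@Q0 runs 1, rem=13, I/O yield, promote→Q0. Q0=[P3,P2] Q1=[P1] Q2=[]
t=4-7: P3@Q0 runs 3, rem=6, quantum used, demote→Q1. Q0=[P2] Q1=[P1,P3] Q2=[]
t=7-8: P2@Q0 runs 1, rem=12, I/O yield, promote→Q0. Q0=[P2] Q1=[P1,P3] Q2=[]
t=8-9: P2@Q0 runs 1, rem=11, I/O yield, promote→Q0. Q0=[P2] Q1=[P1,P3] Q2=[]
t=9-10: P2@Q0 runs 1, rem=10, I/O yield, promote→Q0. Q0=[P2] Q1=[P1,P3] Q2=[]
t=10-11: P2@Q0 runs 1, rem=9, I/O yield, promote→Q0. Q0=[P2] Q1=[P1,P3] Q2=[]
t=11-12: P2@Q0 runs 1, rem=8, I/O yield, promote→Q0. Q0=[P2] Q1=[P1,P3] Q2=[]
t=12-13: P2@Q0 runs 1, rem=7, I/O yield, promote→Q0. Q0=[P2] Q1=[P1,P3] Q2=[]
t=13-14: P2@Q0 runs 1, rem=6, I/O yield, promote→Q0. Q0=[P2] Q1=[P1,P3] Q2=[]
t=14-15: P2@Q0 runs 1, rem=5, I/O yield, promote→Q0. Q0=[P2] Q1=[P1,P3] Q2=[]
t=15-16: P2@Q0 runs 1, rem=4, I/O yield, promote→Q0. Q0=[P2] Q1=[P1,P3] Q2=[]
t=16-17: P2@Q0 runs 1, rem=3, I/O yield, promote→Q0. Q0=[P2] Q1=[P1,P3] Q2=[]
t=17-18: P2@Q0 runs 1, rem=2, I/O yield, promote→Q0. Q0=[P2] Q1=[P1,P3] Q2=[]
t=18-19: P2@Q0 runs 1, rem=1, I/O yield, promote→Q0. Q0=[P2] Q1=[P1,P3] Q2=[]
t=19-20: P2@Q0 runs 1, rem=0, completes. Q0=[] Q1=[P1,P3] Q2=[]
t=20-24: P1@Q1 runs 4, rem=7, quantum used, demote→Q2. Q0=[] Q1=[P3] Q2=[P1]
t=24-28: P3@Q1 runs 4, rem=2, quantum used, demote→Q2. Q0=[] Q1=[] Q2=[P1,P3]
t=28-35: P1@Q2 runs 7, rem=0, completes. Q0=[] Q1=[] Q2=[P3]
t=35-37: P3@Q2 runs 2, rem=0, completes. Q0=[] Q1=[] Q2=[]

Answer: 1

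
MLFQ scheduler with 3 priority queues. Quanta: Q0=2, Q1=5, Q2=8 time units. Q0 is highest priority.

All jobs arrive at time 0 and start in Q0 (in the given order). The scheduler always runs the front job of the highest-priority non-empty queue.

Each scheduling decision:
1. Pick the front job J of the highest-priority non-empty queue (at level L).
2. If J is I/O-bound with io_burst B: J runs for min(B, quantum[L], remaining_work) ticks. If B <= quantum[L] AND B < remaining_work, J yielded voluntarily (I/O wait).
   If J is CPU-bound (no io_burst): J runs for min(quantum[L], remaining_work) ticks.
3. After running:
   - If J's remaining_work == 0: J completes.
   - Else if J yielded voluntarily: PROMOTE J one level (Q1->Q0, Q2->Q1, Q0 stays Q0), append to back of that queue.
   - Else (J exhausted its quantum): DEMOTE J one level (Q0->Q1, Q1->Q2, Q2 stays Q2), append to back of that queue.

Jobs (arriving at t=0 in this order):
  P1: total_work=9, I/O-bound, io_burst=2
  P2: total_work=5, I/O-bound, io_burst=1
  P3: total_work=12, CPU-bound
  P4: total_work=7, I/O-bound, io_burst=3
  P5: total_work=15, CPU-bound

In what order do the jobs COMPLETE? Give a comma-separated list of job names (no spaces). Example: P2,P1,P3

Answer: P1,P2,P4,P3,P5

Derivation:
t=0-2: P1@Q0 runs 2, rem=7, I/O yield, promote→Q0. Q0=[P2,P3,P4,P5,P1] Q1=[] Q2=[]
t=2-3: P2@Q0 runs 1, rem=4, I/O yield, promote→Q0. Q0=[P3,P4,P5,P1,P2] Q1=[] Q2=[]
t=3-5: P3@Q0 runs 2, rem=10, quantum used, demote→Q1. Q0=[P4,P5,P1,P2] Q1=[P3] Q2=[]
t=5-7: P4@Q0 runs 2, rem=5, quantum used, demote→Q1. Q0=[P5,P1,P2] Q1=[P3,P4] Q2=[]
t=7-9: P5@Q0 runs 2, rem=13, quantum used, demote→Q1. Q0=[P1,P2] Q1=[P3,P4,P5] Q2=[]
t=9-11: P1@Q0 runs 2, rem=5, I/O yield, promote→Q0. Q0=[P2,P1] Q1=[P3,P4,P5] Q2=[]
t=11-12: P2@Q0 runs 1, rem=3, I/O yield, promote→Q0. Q0=[P1,P2] Q1=[P3,P4,P5] Q2=[]
t=12-14: P1@Q0 runs 2, rem=3, I/O yield, promote→Q0. Q0=[P2,P1] Q1=[P3,P4,P5] Q2=[]
t=14-15: P2@Q0 runs 1, rem=2, I/O yield, promote→Q0. Q0=[P1,P2] Q1=[P3,P4,P5] Q2=[]
t=15-17: P1@Q0 runs 2, rem=1, I/O yield, promote→Q0. Q0=[P2,P1] Q1=[P3,P4,P5] Q2=[]
t=17-18: P2@Q0 runs 1, rem=1, I/O yield, promote→Q0. Q0=[P1,P2] Q1=[P3,P4,P5] Q2=[]
t=18-19: P1@Q0 runs 1, rem=0, completes. Q0=[P2] Q1=[P3,P4,P5] Q2=[]
t=19-20: P2@Q0 runs 1, rem=0, completes. Q0=[] Q1=[P3,P4,P5] Q2=[]
t=20-25: P3@Q1 runs 5, rem=5, quantum used, demote→Q2. Q0=[] Q1=[P4,P5] Q2=[P3]
t=25-28: P4@Q1 runs 3, rem=2, I/O yield, promote→Q0. Q0=[P4] Q1=[P5] Q2=[P3]
t=28-30: P4@Q0 runs 2, rem=0, completes. Q0=[] Q1=[P5] Q2=[P3]
t=30-35: P5@Q1 runs 5, rem=8, quantum used, demote→Q2. Q0=[] Q1=[] Q2=[P3,P5]
t=35-40: P3@Q2 runs 5, rem=0, completes. Q0=[] Q1=[] Q2=[P5]
t=40-48: P5@Q2 runs 8, rem=0, completes. Q0=[] Q1=[] Q2=[]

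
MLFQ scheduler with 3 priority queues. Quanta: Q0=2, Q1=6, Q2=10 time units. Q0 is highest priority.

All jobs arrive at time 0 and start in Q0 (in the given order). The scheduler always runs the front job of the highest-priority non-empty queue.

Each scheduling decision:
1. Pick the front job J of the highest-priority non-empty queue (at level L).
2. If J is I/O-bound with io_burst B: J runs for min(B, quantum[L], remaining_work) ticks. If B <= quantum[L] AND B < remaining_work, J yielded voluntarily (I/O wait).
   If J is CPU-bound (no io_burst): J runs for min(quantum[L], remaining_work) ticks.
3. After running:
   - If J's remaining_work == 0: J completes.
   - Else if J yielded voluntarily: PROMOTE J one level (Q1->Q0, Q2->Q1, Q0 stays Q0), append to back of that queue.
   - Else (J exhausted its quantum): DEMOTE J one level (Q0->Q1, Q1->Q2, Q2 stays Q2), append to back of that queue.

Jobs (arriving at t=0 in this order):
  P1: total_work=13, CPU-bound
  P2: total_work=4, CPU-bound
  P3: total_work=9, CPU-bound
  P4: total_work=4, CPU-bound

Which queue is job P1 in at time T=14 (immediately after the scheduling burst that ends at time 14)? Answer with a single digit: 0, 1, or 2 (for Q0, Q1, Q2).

Answer: 2

Derivation:
t=0-2: P1@Q0 runs 2, rem=11, quantum used, demote→Q1. Q0=[P2,P3,P4] Q1=[P1] Q2=[]
t=2-4: P2@Q0 runs 2, rem=2, quantum used, demote→Q1. Q0=[P3,P4] Q1=[P1,P2] Q2=[]
t=4-6: P3@Q0 runs 2, rem=7, quantum used, demote→Q1. Q0=[P4] Q1=[P1,P2,P3] Q2=[]
t=6-8: P4@Q0 runs 2, rem=2, quantum used, demote→Q1. Q0=[] Q1=[P1,P2,P3,P4] Q2=[]
t=8-14: P1@Q1 runs 6, rem=5, quantum used, demote→Q2. Q0=[] Q1=[P2,P3,P4] Q2=[P1]
t=14-16: P2@Q1 runs 2, rem=0, completes. Q0=[] Q1=[P3,P4] Q2=[P1]
t=16-22: P3@Q1 runs 6, rem=1, quantum used, demote→Q2. Q0=[] Q1=[P4] Q2=[P1,P3]
t=22-24: P4@Q1 runs 2, rem=0, completes. Q0=[] Q1=[] Q2=[P1,P3]
t=24-29: P1@Q2 runs 5, rem=0, completes. Q0=[] Q1=[] Q2=[P3]
t=29-30: P3@Q2 runs 1, rem=0, completes. Q0=[] Q1=[] Q2=[]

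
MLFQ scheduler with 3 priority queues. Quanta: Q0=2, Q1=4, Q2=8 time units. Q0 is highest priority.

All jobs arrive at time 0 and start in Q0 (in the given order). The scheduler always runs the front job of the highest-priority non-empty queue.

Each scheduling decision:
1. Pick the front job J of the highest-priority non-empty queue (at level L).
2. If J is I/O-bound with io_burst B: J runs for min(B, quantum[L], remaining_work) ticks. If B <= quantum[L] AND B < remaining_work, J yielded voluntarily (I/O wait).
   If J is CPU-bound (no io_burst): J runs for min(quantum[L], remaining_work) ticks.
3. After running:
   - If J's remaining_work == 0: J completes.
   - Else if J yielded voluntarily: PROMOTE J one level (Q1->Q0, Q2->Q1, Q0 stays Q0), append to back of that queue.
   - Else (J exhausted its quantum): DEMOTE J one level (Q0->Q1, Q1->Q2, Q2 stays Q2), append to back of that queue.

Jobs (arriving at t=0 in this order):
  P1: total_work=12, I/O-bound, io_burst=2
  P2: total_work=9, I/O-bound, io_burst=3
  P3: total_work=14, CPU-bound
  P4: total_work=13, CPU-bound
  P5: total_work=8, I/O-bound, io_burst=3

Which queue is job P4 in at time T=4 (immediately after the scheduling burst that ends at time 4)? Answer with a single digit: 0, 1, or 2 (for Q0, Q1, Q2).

Answer: 0

Derivation:
t=0-2: P1@Q0 runs 2, rem=10, I/O yield, promote→Q0. Q0=[P2,P3,P4,P5,P1] Q1=[] Q2=[]
t=2-4: P2@Q0 runs 2, rem=7, quantum used, demote→Q1. Q0=[P3,P4,P5,P1] Q1=[P2] Q2=[]
t=4-6: P3@Q0 runs 2, rem=12, quantum used, demote→Q1. Q0=[P4,P5,P1] Q1=[P2,P3] Q2=[]
t=6-8: P4@Q0 runs 2, rem=11, quantum used, demote→Q1. Q0=[P5,P1] Q1=[P2,P3,P4] Q2=[]
t=8-10: P5@Q0 runs 2, rem=6, quantum used, demote→Q1. Q0=[P1] Q1=[P2,P3,P4,P5] Q2=[]
t=10-12: P1@Q0 runs 2, rem=8, I/O yield, promote→Q0. Q0=[P1] Q1=[P2,P3,P4,P5] Q2=[]
t=12-14: P1@Q0 runs 2, rem=6, I/O yield, promote→Q0. Q0=[P1] Q1=[P2,P3,P4,P5] Q2=[]
t=14-16: P1@Q0 runs 2, rem=4, I/O yield, promote→Q0. Q0=[P1] Q1=[P2,P3,P4,P5] Q2=[]
t=16-18: P1@Q0 runs 2, rem=2, I/O yield, promote→Q0. Q0=[P1] Q1=[P2,P3,P4,P5] Q2=[]
t=18-20: P1@Q0 runs 2, rem=0, completes. Q0=[] Q1=[P2,P3,P4,P5] Q2=[]
t=20-23: P2@Q1 runs 3, rem=4, I/O yield, promote→Q0. Q0=[P2] Q1=[P3,P4,P5] Q2=[]
t=23-25: P2@Q0 runs 2, rem=2, quantum used, demote→Q1. Q0=[] Q1=[P3,P4,P5,P2] Q2=[]
t=25-29: P3@Q1 runs 4, rem=8, quantum used, demote→Q2. Q0=[] Q1=[P4,P5,P2] Q2=[P3]
t=29-33: P4@Q1 runs 4, rem=7, quantum used, demote→Q2. Q0=[] Q1=[P5,P2] Q2=[P3,P4]
t=33-36: P5@Q1 runs 3, rem=3, I/O yield, promote→Q0. Q0=[P5] Q1=[P2] Q2=[P3,P4]
t=36-38: P5@Q0 runs 2, rem=1, quantum used, demote→Q1. Q0=[] Q1=[P2,P5] Q2=[P3,P4]
t=38-40: P2@Q1 runs 2, rem=0, completes. Q0=[] Q1=[P5] Q2=[P3,P4]
t=40-41: P5@Q1 runs 1, rem=0, completes. Q0=[] Q1=[] Q2=[P3,P4]
t=41-49: P3@Q2 runs 8, rem=0, completes. Q0=[] Q1=[] Q2=[P4]
t=49-56: P4@Q2 runs 7, rem=0, completes. Q0=[] Q1=[] Q2=[]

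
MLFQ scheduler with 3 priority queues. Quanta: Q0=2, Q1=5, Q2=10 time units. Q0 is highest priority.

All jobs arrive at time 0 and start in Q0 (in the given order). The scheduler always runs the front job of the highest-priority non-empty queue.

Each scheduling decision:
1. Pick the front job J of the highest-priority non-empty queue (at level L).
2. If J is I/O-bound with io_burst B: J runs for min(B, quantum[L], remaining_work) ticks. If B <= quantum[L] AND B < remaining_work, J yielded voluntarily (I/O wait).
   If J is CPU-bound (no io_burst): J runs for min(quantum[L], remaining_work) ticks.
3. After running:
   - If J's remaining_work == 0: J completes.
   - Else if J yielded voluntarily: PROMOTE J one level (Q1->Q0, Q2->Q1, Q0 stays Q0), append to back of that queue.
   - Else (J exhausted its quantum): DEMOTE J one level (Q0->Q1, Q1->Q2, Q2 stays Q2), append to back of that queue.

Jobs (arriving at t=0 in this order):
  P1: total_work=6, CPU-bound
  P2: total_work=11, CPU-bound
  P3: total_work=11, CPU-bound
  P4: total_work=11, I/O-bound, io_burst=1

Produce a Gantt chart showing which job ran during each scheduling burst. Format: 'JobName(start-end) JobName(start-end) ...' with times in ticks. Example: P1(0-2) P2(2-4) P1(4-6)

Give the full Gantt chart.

t=0-2: P1@Q0 runs 2, rem=4, quantum used, demote→Q1. Q0=[P2,P3,P4] Q1=[P1] Q2=[]
t=2-4: P2@Q0 runs 2, rem=9, quantum used, demote→Q1. Q0=[P3,P4] Q1=[P1,P2] Q2=[]
t=4-6: P3@Q0 runs 2, rem=9, quantum used, demote→Q1. Q0=[P4] Q1=[P1,P2,P3] Q2=[]
t=6-7: P4@Q0 runs 1, rem=10, I/O yield, promote→Q0. Q0=[P4] Q1=[P1,P2,P3] Q2=[]
t=7-8: P4@Q0 runs 1, rem=9, I/O yield, promote→Q0. Q0=[P4] Q1=[P1,P2,P3] Q2=[]
t=8-9: P4@Q0 runs 1, rem=8, I/O yield, promote→Q0. Q0=[P4] Q1=[P1,P2,P3] Q2=[]
t=9-10: P4@Q0 runs 1, rem=7, I/O yield, promote→Q0. Q0=[P4] Q1=[P1,P2,P3] Q2=[]
t=10-11: P4@Q0 runs 1, rem=6, I/O yield, promote→Q0. Q0=[P4] Q1=[P1,P2,P3] Q2=[]
t=11-12: P4@Q0 runs 1, rem=5, I/O yield, promote→Q0. Q0=[P4] Q1=[P1,P2,P3] Q2=[]
t=12-13: P4@Q0 runs 1, rem=4, I/O yield, promote→Q0. Q0=[P4] Q1=[P1,P2,P3] Q2=[]
t=13-14: P4@Q0 runs 1, rem=3, I/O yield, promote→Q0. Q0=[P4] Q1=[P1,P2,P3] Q2=[]
t=14-15: P4@Q0 runs 1, rem=2, I/O yield, promote→Q0. Q0=[P4] Q1=[P1,P2,P3] Q2=[]
t=15-16: P4@Q0 runs 1, rem=1, I/O yield, promote→Q0. Q0=[P4] Q1=[P1,P2,P3] Q2=[]
t=16-17: P4@Q0 runs 1, rem=0, completes. Q0=[] Q1=[P1,P2,P3] Q2=[]
t=17-21: P1@Q1 runs 4, rem=0, completes. Q0=[] Q1=[P2,P3] Q2=[]
t=21-26: P2@Q1 runs 5, rem=4, quantum used, demote→Q2. Q0=[] Q1=[P3] Q2=[P2]
t=26-31: P3@Q1 runs 5, rem=4, quantum used, demote→Q2. Q0=[] Q1=[] Q2=[P2,P3]
t=31-35: P2@Q2 runs 4, rem=0, completes. Q0=[] Q1=[] Q2=[P3]
t=35-39: P3@Q2 runs 4, rem=0, completes. Q0=[] Q1=[] Q2=[]

Answer: P1(0-2) P2(2-4) P3(4-6) P4(6-7) P4(7-8) P4(8-9) P4(9-10) P4(10-11) P4(11-12) P4(12-13) P4(13-14) P4(14-15) P4(15-16) P4(16-17) P1(17-21) P2(21-26) P3(26-31) P2(31-35) P3(35-39)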